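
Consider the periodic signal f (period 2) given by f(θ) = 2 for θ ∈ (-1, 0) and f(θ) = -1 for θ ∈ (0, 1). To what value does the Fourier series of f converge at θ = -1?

1/2

At θ = -1 the one-sided limits are f(-1^-) = -1 and f(-1^+) = 2.
By Dirichlet's theorem the series converges to their average, [(-1) + (2)]/2 = 1/2.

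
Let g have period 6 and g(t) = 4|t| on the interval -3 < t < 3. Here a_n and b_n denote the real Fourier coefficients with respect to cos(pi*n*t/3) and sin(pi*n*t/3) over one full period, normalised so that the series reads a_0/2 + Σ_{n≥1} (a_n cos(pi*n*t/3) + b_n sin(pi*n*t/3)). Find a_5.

a_5 = 1/3 ∫_{-3}^{3} g(t) cos(5*pi*t/3) dt.
g is even and cos(5*pi*t/3) is even, so the integrand is even and a_5 = 2/3 ∫_0^{3} g(t) cos(5*pi*t/3) dt.
Integrating by parts (boundary term plus one more integral), an antiderivative of (4*t) cos(5*pi*t/3) is 12*t*sin(5*pi*t/3)/(5*pi) + 36*cos(5*pi*t/3)/(25*pi**2); evaluating from 0 to 3: ∫_{0}^{3} (4*t) cos(5*pi*t/3) dt = (-36/(25*pi**2)) - (36/(25*pi**2)) = -72/(25*pi**2).
Hence a_5 = (2/3)·(-72/(25*pi**2)) = -48/(25*pi**2).

-48/(25*pi**2)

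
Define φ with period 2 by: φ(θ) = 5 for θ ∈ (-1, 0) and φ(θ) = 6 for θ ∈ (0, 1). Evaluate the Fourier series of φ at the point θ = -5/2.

5

θ = -5/2 differs from θ = -1/2 by -1 full period(s), and the series is 2-periodic.
φ is continuous at θ = -1/2 with value 5, so the series converges to 5 there.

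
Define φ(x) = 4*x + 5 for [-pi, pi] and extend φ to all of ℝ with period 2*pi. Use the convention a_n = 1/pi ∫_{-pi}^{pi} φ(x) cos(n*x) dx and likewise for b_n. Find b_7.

b_7 = 1/pi ∫_{-pi}^{pi} φ(x) sin(7*x) dx.
Integrating by parts (boundary term plus one more integral), an antiderivative of (4*x + 5) sin(7*x) is -4*x*cos(7*x)/7 + 4*sin(7*x)/49 - 5*cos(7*x)/7; evaluating from -pi to pi: ∫_{-pi}^{pi} (4*x + 5) sin(7*x) dx = (5/7 + 4*pi/7) - (5/7 - 4*pi/7) = 8*pi/7.
Hence b_7 = (1/pi)·(8*pi/7) = 8/7.

8/7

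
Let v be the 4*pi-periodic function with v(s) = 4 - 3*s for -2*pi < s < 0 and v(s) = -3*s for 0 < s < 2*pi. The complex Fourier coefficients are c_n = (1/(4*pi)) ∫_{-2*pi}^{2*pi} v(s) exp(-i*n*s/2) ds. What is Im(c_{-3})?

Since v is real-valued, Im(c_{-3}) = -(1/(4*pi)) ∫_{-2*pi}^{2*pi} v(s) sin(-3*s/2) ds = b_{3}/2.
Split the integral at the breakpoints.
Integrating by parts (boundary term plus one more integral), an antiderivative of (4 - 3*s) sin(-3*s/2) is -2*s*cos(3*s/2) + 4*sin(3*s/2)/3 + 8*cos(3*s/2)/3; evaluating from -2*pi to 0: ∫_{-2*pi}^{0} (4 - 3*s) sin(-3*s/2) ds = (8/3) - (-4*pi - 8/3) = 16/3 + 4*pi.
Integrating by parts (boundary term plus one more integral), an antiderivative of (-3*s) sin(-3*s/2) is -2*s*cos(3*s/2) + 4*sin(3*s/2)/3; evaluating from 0 to 2*pi: ∫_{0}^{2*pi} (-3*s) sin(-3*s/2) ds = (4*pi) - (0) = 4*pi.
So ∫_{-2*pi}^{2*pi} v(s) sin(-3*s/2) ds = 16/3 + 8*pi.
Hence Im(c_{-3}) = (-1/(4*pi))·(16/3 + 8*pi) = -2 - 4/(3*pi).

-2 - 4/(3*pi)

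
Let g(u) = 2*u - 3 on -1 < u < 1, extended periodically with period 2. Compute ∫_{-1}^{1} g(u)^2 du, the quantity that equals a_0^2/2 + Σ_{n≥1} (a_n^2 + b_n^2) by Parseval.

∫_{-1}^{1} g(u)^2 du = 62/3.

62/3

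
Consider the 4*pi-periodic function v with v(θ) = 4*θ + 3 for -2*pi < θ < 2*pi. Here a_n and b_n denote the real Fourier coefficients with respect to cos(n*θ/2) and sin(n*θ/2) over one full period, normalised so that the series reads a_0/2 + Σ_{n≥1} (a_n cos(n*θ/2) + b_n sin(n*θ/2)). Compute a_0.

a_0 = (1/(2*pi)) ∫_{-2*pi}^{2*pi} v(θ) dθ = (1/(2*pi)) · (12*pi) = 6.

6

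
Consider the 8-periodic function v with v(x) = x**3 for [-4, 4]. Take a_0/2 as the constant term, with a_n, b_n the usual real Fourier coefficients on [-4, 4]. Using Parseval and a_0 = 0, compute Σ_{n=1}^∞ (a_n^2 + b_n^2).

Parseval: a_0^2/2 + Σ_{n≥1} (a_n^2+b_n^2) = 1/4 ∫_{-4}^{4} v(x)^2 dx = 8192/7.
Subtract a_0^2/2 = 0: Σ (a_n^2+b_n^2) = 8192/7.

8192/7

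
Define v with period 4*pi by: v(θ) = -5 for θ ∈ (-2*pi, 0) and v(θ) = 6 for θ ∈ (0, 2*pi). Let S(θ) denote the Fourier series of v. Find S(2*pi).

1/2

At θ = 2*pi the one-sided limits are v(2*pi^-) = 6 and v(2*pi^+) = -5.
By Dirichlet's theorem the series converges to their average, [(6) + (-5)]/2 = 1/2.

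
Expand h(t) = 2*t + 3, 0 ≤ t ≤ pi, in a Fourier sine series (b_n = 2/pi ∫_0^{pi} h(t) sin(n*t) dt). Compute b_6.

-2/3

b_6 = 2/pi ∫_0^{pi} (2*t + 3) sin(6*t) dt.
Integrating by parts (boundary term plus one more integral), an antiderivative of (2*t + 3) sin(6*t) is -t*cos(6*t)/3 + sin(6*t)/18 - cos(6*t)/2; evaluating from 0 to pi: ∫_{0}^{pi} (2*t + 3) sin(6*t) dt = (-pi/3 - 1/2) - (-1/2) = -pi/3.
Hence b_6 = (2/pi)·(-pi/3) = -2/3.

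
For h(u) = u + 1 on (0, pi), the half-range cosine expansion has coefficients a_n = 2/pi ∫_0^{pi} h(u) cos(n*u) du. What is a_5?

a_5 = 2/pi ∫_0^{pi} (u + 1) cos(5*u) du.
Integrating by parts (boundary term plus one more integral), an antiderivative of (u + 1) cos(5*u) is u*sin(5*u)/5 + sin(5*u)/5 + cos(5*u)/25; evaluating from 0 to pi: ∫_{0}^{pi} (u + 1) cos(5*u) du = (-1/25) - (1/25) = -2/25.
Hence a_5 = (2/pi)·(-2/25) = -4/(25*pi).

-4/(25*pi)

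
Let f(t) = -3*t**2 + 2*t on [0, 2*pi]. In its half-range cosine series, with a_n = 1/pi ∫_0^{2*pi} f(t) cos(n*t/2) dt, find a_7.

a_7 = 1/pi ∫_0^{2*pi} (-3*t**2 + 2*t) cos(7*t/2) dt.
Integrating by parts twice (tabular method), an antiderivative of (-3*t**2 + 2*t) cos(7*t/2) is -6*t**2*sin(7*t/2)/7 + 4*t*sin(7*t/2)/7 - 24*t*cos(7*t/2)/49 + 48*sin(7*t/2)/343 + 8*cos(7*t/2)/49; evaluating from 0 to 2*pi: ∫_{0}^{2*pi} (-3*t**2 + 2*t) cos(7*t/2) dt = (-8/49 + 48*pi/49) - (8/49) = -16/49 + 48*pi/49.
Hence a_7 = (1/pi)·(-16/49 + 48*pi/49) = 16*(-1 + 3*pi)/(49*pi).

16*(-1 + 3*pi)/(49*pi)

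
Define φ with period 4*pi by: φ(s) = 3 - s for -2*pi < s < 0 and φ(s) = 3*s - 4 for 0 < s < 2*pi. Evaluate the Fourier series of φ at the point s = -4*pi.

-1/2

s = -4*pi differs from s = 0 by -1 full period(s), and the series is 4*pi-periodic.
At s = 0 the one-sided limits are φ(0^-) = 3 and φ(0^+) = -4.
By Dirichlet's theorem the series converges to their average, [(3) + (-4)]/2 = -1/2.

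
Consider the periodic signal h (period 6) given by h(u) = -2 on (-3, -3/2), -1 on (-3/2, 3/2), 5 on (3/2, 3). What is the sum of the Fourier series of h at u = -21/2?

u = -21/2 differs from u = 3/2 by -2 full period(s), and the series is 6-periodic.
At u = 3/2 the one-sided limits are h(3/2^-) = -1 and h(3/2^+) = 5.
By Dirichlet's theorem the series converges to their average, [(-1) + (5)]/2 = 2.

2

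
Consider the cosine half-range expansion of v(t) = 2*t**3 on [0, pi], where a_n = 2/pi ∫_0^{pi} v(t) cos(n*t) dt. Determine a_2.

3*pi

a_2 = 2/pi ∫_0^{pi} (2*t**3) cos(2*t) dt.
Integrating by parts three times (tabular method), an antiderivative of (2*t**3) cos(2*t) is t**3*sin(2*t) + 3*t**2*cos(2*t)/2 - 3*t*sin(2*t)/2 - 3*cos(2*t)/4; evaluating from 0 to pi: ∫_{0}^{pi} (2*t**3) cos(2*t) dt = (-3/4 + 3*pi**2/2) - (-3/4) = 3*pi**2/2.
Hence a_2 = (2/pi)·(3*pi**2/2) = 3*pi.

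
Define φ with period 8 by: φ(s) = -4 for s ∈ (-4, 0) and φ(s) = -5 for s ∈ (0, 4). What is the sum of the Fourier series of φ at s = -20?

-9/2

s = -20 differs from s = -4 by -2 full period(s), and the series is 8-periodic.
At s = -4 the one-sided limits are φ(-4^-) = -5 and φ(-4^+) = -4.
By Dirichlet's theorem the series converges to their average, [(-5) + (-4)]/2 = -9/2.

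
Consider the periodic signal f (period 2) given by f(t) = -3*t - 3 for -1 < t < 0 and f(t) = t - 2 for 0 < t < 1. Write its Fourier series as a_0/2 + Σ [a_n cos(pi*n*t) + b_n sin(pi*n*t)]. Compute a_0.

a_0 = ∫_{-1}^{1} f(t) dt = -3.

-3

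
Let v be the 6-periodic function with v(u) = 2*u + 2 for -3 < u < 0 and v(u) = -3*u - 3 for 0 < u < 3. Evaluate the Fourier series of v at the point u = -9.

u = -9 differs from u = -3 by -1 full period(s), and the series is 6-periodic.
At u = -3 the one-sided limits are v(-3^-) = -12 and v(-3^+) = -4.
By Dirichlet's theorem the series converges to their average, [(-12) + (-4)]/2 = -8.

-8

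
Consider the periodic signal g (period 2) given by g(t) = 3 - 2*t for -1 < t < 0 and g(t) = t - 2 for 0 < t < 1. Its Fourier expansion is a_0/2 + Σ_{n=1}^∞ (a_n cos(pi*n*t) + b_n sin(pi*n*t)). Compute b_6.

b_6 = ∫_{-1}^{1} g(t) sin(6*pi*t) dt.
Split the integral at the breakpoints.
Integrating by parts (boundary term plus one more integral), an antiderivative of (3 - 2*t) sin(6*pi*t) is t*cos(6*pi*t)/(3*pi) - sin(6*pi*t)/(18*pi**2) - cos(6*pi*t)/(2*pi); evaluating from -1 to 0: ∫_{-1}^{0} (3 - 2*t) sin(6*pi*t) dt = (-1/(2*pi)) - (-5/(6*pi)) = 1/(3*pi).
Integrating by parts (boundary term plus one more integral), an antiderivative of (t - 2) sin(6*pi*t) is -t*cos(6*pi*t)/(6*pi) + sin(6*pi*t)/(36*pi**2) + cos(6*pi*t)/(3*pi); evaluating from 0 to 1: ∫_{0}^{1} (t - 2) sin(6*pi*t) dt = (1/(6*pi)) - (1/(3*pi)) = -1/(6*pi).
Summing the pieces gives b_6 = 1/(6*pi).

1/(6*pi)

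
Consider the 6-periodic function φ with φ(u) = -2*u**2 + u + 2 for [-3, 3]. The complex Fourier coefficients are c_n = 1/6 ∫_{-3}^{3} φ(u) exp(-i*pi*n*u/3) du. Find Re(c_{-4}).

-9/(4*pi**2)

Since φ is real-valued, Re(c_{-4}) = 1/6 ∫_{-3}^{3} φ(u) cos(-4*pi*u/3) du = a_{4}/2.
Integrating by parts twice (tabular method), an antiderivative of (-2*u**2 + u + 2) cos(-4*pi*u/3) is -3*u**2*sin(4*pi*u/3)/(2*pi) + 3*u*sin(4*pi*u/3)/(4*pi) - 9*u*cos(4*pi*u/3)/(4*pi**2) + 27*sin(4*pi*u/3)/(16*pi**3) + 3*sin(4*pi*u/3)/(2*pi) + 9*cos(4*pi*u/3)/(16*pi**2); evaluating from -3 to 3: ∫_{-3}^{3} (-2*u**2 + u + 2) cos(-4*pi*u/3) du = (-99/(16*pi**2)) - (117/(16*pi**2)) = -27/(2*pi**2).
Hence Re(c_{-4}) = (1/6)·(-27/(2*pi**2)) = -9/(4*pi**2).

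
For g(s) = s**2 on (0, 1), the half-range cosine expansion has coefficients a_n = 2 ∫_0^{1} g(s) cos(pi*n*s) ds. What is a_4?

1/(4*pi**2)

a_4 = 2 ∫_0^{1} (s**2) cos(4*pi*s) ds.
Integrating by parts twice (tabular method), an antiderivative of (s**2) cos(4*pi*s) is s**2*sin(4*pi*s)/(4*pi) + s*cos(4*pi*s)/(8*pi**2) - sin(4*pi*s)/(32*pi**3); evaluating from 0 to 1: ∫_{0}^{1} (s**2) cos(4*pi*s) ds = (1/(8*pi**2)) - (0) = 1/(8*pi**2).
Hence a_4 = 2·(1/(8*pi**2)) = 1/(4*pi**2).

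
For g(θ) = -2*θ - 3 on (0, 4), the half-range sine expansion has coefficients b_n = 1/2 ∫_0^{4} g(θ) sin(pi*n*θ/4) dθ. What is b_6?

b_6 = 1/2 ∫_0^{4} (-2*θ - 3) sin(3*pi*θ/2) dθ.
Integrating by parts (boundary term plus one more integral), an antiderivative of (-2*θ - 3) sin(3*pi*θ/2) is 4*θ*cos(3*pi*θ/2)/(3*pi) - 8*sin(3*pi*θ/2)/(9*pi**2) + 2*cos(3*pi*θ/2)/pi; evaluating from 0 to 4: ∫_{0}^{4} (-2*θ - 3) sin(3*pi*θ/2) dθ = (22/(3*pi)) - (2/pi) = 16/(3*pi).
Hence b_6 = (1/2)·(16/(3*pi)) = 8/(3*pi).

8/(3*pi)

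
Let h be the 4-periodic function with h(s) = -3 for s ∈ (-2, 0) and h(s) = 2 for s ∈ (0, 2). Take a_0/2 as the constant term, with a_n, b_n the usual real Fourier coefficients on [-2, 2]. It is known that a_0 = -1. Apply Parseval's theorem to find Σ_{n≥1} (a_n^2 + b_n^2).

25/2

Parseval: a_0^2/2 + Σ_{n≥1} (a_n^2+b_n^2) = 1/2 ∫_{-2}^{2} h(s)^2 ds = 13.
Subtract a_0^2/2 = 1/2: Σ (a_n^2+b_n^2) = 25/2.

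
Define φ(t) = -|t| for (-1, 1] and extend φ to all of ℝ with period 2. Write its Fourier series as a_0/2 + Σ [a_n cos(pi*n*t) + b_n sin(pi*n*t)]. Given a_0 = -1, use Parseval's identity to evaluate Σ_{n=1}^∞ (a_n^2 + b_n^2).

Parseval: a_0^2/2 + Σ_{n≥1} (a_n^2+b_n^2) = ∫_{-1}^{1} φ(t)^2 dt = 2/3.
Subtract a_0^2/2 = 1/2: Σ (a_n^2+b_n^2) = 1/6.

1/6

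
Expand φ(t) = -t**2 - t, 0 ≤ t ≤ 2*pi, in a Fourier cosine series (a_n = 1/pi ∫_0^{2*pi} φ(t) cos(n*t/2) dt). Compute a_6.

a_6 = 1/pi ∫_0^{2*pi} (-t**2 - t) cos(3*t) dt.
Integrating by parts twice (tabular method), an antiderivative of (-t**2 - t) cos(3*t) is -t**2*sin(3*t)/3 - t*sin(3*t)/3 - 2*t*cos(3*t)/9 + 2*sin(3*t)/27 - cos(3*t)/9; evaluating from 0 to 2*pi: ∫_{0}^{2*pi} (-t**2 - t) cos(3*t) dt = (-4*pi/9 - 1/9) - (-1/9) = -4*pi/9.
Hence a_6 = (1/pi)·(-4*pi/9) = -4/9.

-4/9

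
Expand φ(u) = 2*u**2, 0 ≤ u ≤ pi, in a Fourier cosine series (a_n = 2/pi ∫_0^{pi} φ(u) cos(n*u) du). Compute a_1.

a_1 = 2/pi ∫_0^{pi} (2*u**2) cos(u) du.
Integrating by parts twice (tabular method), an antiderivative of (2*u**2) cos(u) is 2*u**2*sin(u) + 4*u*cos(u) - 4*sin(u); evaluating from 0 to pi: ∫_{0}^{pi} (2*u**2) cos(u) du = (-4*pi) - (0) = -4*pi.
Hence a_1 = (2/pi)·(-4*pi) = -8.

-8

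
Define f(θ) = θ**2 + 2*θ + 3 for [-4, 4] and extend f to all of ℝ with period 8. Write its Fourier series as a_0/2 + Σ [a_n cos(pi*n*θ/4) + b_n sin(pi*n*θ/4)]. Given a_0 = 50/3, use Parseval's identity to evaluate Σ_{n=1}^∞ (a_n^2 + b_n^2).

3968/45

Parseval: a_0^2/2 + Σ_{n≥1} (a_n^2+b_n^2) = 1/4 ∫_{-4}^{4} f(θ)^2 dθ = 3406/15.
Subtract a_0^2/2 = 1250/9: Σ (a_n^2+b_n^2) = 3968/45.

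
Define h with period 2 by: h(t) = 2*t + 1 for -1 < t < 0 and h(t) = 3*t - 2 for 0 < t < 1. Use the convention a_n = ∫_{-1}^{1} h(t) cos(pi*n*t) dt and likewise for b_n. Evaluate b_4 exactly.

b_4 = ∫_{-1}^{1} h(t) sin(4*pi*t) dt.
Split the integral at the breakpoints.
Integrating by parts (boundary term plus one more integral), an antiderivative of (2*t + 1) sin(4*pi*t) is -t*cos(4*pi*t)/(2*pi) + sin(4*pi*t)/(8*pi**2) - cos(4*pi*t)/(4*pi); evaluating from -1 to 0: ∫_{-1}^{0} (2*t + 1) sin(4*pi*t) dt = (-1/(4*pi)) - (1/(4*pi)) = -1/(2*pi).
Integrating by parts (boundary term plus one more integral), an antiderivative of (3*t - 2) sin(4*pi*t) is -3*t*cos(4*pi*t)/(4*pi) + 3*sin(4*pi*t)/(16*pi**2) + cos(4*pi*t)/(2*pi); evaluating from 0 to 1: ∫_{0}^{1} (3*t - 2) sin(4*pi*t) dt = (-1/(4*pi)) - (1/(2*pi)) = -3/(4*pi).
Summing the pieces gives b_4 = -5/(4*pi).

-5/(4*pi)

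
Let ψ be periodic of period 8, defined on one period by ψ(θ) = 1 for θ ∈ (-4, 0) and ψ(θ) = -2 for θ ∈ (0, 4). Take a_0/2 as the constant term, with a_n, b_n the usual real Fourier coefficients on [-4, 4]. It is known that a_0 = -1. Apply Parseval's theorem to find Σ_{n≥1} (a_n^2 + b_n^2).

9/2

Parseval: a_0^2/2 + Σ_{n≥1} (a_n^2+b_n^2) = 1/4 ∫_{-4}^{4} ψ(θ)^2 dθ = 5.
Subtract a_0^2/2 = 1/2: Σ (a_n^2+b_n^2) = 9/2.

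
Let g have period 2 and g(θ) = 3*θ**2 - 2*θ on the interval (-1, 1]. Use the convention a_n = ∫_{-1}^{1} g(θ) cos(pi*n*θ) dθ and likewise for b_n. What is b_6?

b_6 = ∫_{-1}^{1} g(θ) sin(6*pi*θ) dθ.
Integrating by parts twice (tabular method), an antiderivative of (3*θ**2 - 2*θ) sin(6*pi*θ) is -θ**2*cos(6*pi*θ)/(2*pi) + θ*sin(6*pi*θ)/(6*pi**2) + θ*cos(6*pi*θ)/(3*pi) - sin(6*pi*θ)/(18*pi**2) + cos(6*pi*θ)/(36*pi**3); evaluating from -1 to 1: ∫_{-1}^{1} (3*θ**2 - 2*θ) sin(6*pi*θ) dθ = ((1 - 6*pi**2)/(36*pi**3)) - ((1 - 30*pi**2)/(36*pi**3)) = 2/(3*pi).
Hence b_6 = 2/(3*pi).

2/(3*pi)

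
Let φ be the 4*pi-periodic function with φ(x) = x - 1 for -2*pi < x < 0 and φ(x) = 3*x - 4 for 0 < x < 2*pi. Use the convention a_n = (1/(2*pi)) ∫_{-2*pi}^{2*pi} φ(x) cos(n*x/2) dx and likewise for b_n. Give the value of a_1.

-8/pi

a_1 = (1/(2*pi)) ∫_{-2*pi}^{2*pi} φ(x) cos(x/2) dx.
Split the integral at the breakpoints.
Integrating by parts (boundary term plus one more integral), an antiderivative of (x - 1) cos(x/2) is 2*x*sin(x/2) - 2*sin(x/2) + 4*cos(x/2); evaluating from -2*pi to 0: ∫_{-2*pi}^{0} (x - 1) cos(x/2) dx = (4) - (-4) = 8.
Integrating by parts (boundary term plus one more integral), an antiderivative of (3*x - 4) cos(x/2) is 6*x*sin(x/2) - 8*sin(x/2) + 12*cos(x/2); evaluating from 0 to 2*pi: ∫_{0}^{2*pi} (3*x - 4) cos(x/2) dx = (-12) - (12) = -24.
Summing the pieces and multiplying by (1/(2*pi)) gives a_1 = -8/pi.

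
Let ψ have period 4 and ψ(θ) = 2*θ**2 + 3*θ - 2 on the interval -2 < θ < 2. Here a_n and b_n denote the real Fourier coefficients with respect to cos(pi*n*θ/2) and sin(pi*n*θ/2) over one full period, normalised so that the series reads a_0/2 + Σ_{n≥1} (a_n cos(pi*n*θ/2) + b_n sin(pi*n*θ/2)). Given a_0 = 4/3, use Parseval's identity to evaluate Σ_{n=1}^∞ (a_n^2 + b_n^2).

Parseval: a_0^2/2 + Σ_{n≥1} (a_n^2+b_n^2) = 1/2 ∫_{-2}^{2} ψ(θ)^2 dθ = 544/15.
Subtract a_0^2/2 = 8/9: Σ (a_n^2+b_n^2) = 1592/45.

1592/45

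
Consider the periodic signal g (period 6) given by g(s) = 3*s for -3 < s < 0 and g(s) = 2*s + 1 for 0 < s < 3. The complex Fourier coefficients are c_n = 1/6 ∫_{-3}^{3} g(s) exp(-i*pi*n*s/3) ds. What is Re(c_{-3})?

1/(3*pi**2)

Since g is real-valued, Re(c_{-3}) = 1/6 ∫_{-3}^{3} g(s) cos(-pi*s) ds = a_{3}/2.
Split the integral at the breakpoints.
Integrating by parts (boundary term plus one more integral), an antiderivative of (3*s) cos(-pi*s) is 3*s*sin(pi*s)/pi + 3*cos(pi*s)/pi**2; evaluating from -3 to 0: ∫_{-3}^{0} (3*s) cos(-pi*s) ds = (3/pi**2) - (-3/pi**2) = 6/pi**2.
Integrating by parts (boundary term plus one more integral), an antiderivative of (2*s + 1) cos(-pi*s) is 2*s*sin(pi*s)/pi + sin(pi*s)/pi + 2*cos(pi*s)/pi**2; evaluating from 0 to 3: ∫_{0}^{3} (2*s + 1) cos(-pi*s) ds = (-2/pi**2) - (2/pi**2) = -4/pi**2.
So ∫_{-3}^{3} g(s) cos(-pi*s) ds = 2/pi**2.
Hence Re(c_{-3}) = (1/6)·(2/pi**2) = 1/(3*pi**2).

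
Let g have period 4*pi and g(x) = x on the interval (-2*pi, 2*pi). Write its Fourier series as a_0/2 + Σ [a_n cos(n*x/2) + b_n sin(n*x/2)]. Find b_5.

4/5

b_5 = (1/(2*pi)) ∫_{-2*pi}^{2*pi} g(x) sin(5*x/2) dx.
g is odd and sin(5*x/2) is odd, so the integrand is even and b_5 = 1/pi ∫_0^{2*pi} g(x) sin(5*x/2) dx.
Integrating by parts (boundary term plus one more integral), an antiderivative of (x) sin(5*x/2) is -2*x*cos(5*x/2)/5 + 4*sin(5*x/2)/25; evaluating from 0 to 2*pi: ∫_{0}^{2*pi} (x) sin(5*x/2) dx = (4*pi/5) - (0) = 4*pi/5.
Hence b_5 = (1/pi)·(4*pi/5) = 4/5.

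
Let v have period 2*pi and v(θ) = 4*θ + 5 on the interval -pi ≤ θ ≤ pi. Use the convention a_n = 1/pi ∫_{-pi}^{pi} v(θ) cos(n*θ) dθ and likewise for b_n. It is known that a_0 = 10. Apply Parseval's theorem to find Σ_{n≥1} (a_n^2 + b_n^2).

Parseval: a_0^2/2 + Σ_{n≥1} (a_n^2+b_n^2) = 1/pi ∫_{-pi}^{pi} v(θ)^2 dθ = 50 + 32*pi**2/3.
Subtract a_0^2/2 = 50: Σ (a_n^2+b_n^2) = 32*pi**2/3.

32*pi**2/3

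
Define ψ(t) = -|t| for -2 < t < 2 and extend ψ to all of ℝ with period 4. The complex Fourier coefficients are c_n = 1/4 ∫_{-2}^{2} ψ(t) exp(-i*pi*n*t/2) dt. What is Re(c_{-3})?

Since ψ is real-valued, Re(c_{-3}) = 1/4 ∫_{-2}^{2} ψ(t) cos(-3*pi*t/2) dt = a_{3}/2.
ψ is even and cos(-3*pi*t/2) is even, so the integrand is even: ∫_{-2}^{2} ψ(t) cos(-3*pi*t/2) dt = 2∫_0^{2} ψ(t) cos(-3*pi*t/2) dt.
Integrating by parts (boundary term plus one more integral), an antiderivative of (-t) cos(-3*pi*t/2) is -2*t*sin(3*pi*t/2)/(3*pi) - 4*cos(3*pi*t/2)/(9*pi**2); evaluating from 0 to 2: ∫_{0}^{2} (-t) cos(-3*pi*t/2) dt = (4/(9*pi**2)) - (-4/(9*pi**2)) = 8/(9*pi**2).
So ∫_{-2}^{2} ψ(t) cos(-3*pi*t/2) dt = 16/(9*pi**2).
Hence Re(c_{-3}) = (1/4)·(16/(9*pi**2)) = 4/(9*pi**2).

4/(9*pi**2)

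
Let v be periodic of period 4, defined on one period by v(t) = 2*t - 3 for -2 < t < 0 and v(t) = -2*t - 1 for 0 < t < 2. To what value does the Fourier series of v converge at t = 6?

t = 6 differs from t = -2 by 2 full period(s), and the series is 4-periodic.
At t = -2 the one-sided limits are v(-2^-) = -5 and v(-2^+) = -7.
By Dirichlet's theorem the series converges to their average, [(-5) + (-7)]/2 = -6.

-6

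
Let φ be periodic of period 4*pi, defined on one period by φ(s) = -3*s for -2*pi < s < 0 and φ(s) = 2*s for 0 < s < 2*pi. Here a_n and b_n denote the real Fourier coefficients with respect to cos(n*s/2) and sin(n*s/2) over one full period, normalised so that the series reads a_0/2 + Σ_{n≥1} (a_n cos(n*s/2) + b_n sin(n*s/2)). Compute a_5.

a_5 = (1/(2*pi)) ∫_{-2*pi}^{2*pi} φ(s) cos(5*s/2) ds.
Split the integral at the breakpoints.
Integrating by parts (boundary term plus one more integral), an antiderivative of (-3*s) cos(5*s/2) is -6*s*sin(5*s/2)/5 - 12*cos(5*s/2)/25; evaluating from -2*pi to 0: ∫_{-2*pi}^{0} (-3*s) cos(5*s/2) ds = (-12/25) - (12/25) = -24/25.
Integrating by parts (boundary term plus one more integral), an antiderivative of (2*s) cos(5*s/2) is 4*s*sin(5*s/2)/5 + 8*cos(5*s/2)/25; evaluating from 0 to 2*pi: ∫_{0}^{2*pi} (2*s) cos(5*s/2) ds = (-8/25) - (8/25) = -16/25.
Summing the pieces and multiplying by (1/(2*pi)) gives a_5 = -4/(5*pi).

-4/(5*pi)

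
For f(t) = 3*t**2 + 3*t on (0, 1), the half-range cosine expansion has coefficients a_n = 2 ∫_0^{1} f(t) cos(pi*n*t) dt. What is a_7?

-24/(49*pi**2)

a_7 = 2 ∫_0^{1} (3*t**2 + 3*t) cos(7*pi*t) dt.
Integrating by parts twice (tabular method), an antiderivative of (3*t**2 + 3*t) cos(7*pi*t) is 3*t**2*sin(7*pi*t)/(7*pi) + 3*t*sin(7*pi*t)/(7*pi) + 6*t*cos(7*pi*t)/(49*pi**2) - 6*sin(7*pi*t)/(343*pi**3) + 3*cos(7*pi*t)/(49*pi**2); evaluating from 0 to 1: ∫_{0}^{1} (3*t**2 + 3*t) cos(7*pi*t) dt = (-9/(49*pi**2)) - (3/(49*pi**2)) = -12/(49*pi**2).
Hence a_7 = 2·(-12/(49*pi**2)) = -24/(49*pi**2).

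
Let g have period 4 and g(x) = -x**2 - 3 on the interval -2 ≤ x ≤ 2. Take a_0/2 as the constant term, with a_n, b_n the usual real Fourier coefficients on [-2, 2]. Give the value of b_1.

0

b_1 = 1/2 ∫_{-2}^{2} g(x) sin(pi*x/2) dx.
g is even and sin(pi*x/2) is odd, so the integrand is odd over a symmetric interval and the integral vanishes.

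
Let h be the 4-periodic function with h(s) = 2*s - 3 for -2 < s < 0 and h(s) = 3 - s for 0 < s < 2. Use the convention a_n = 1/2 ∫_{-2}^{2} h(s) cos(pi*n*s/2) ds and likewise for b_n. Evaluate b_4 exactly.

b_4 = 1/2 ∫_{-2}^{2} h(s) sin(2*pi*s) ds.
Split the integral at the breakpoints.
Integrating by parts (boundary term plus one more integral), an antiderivative of (2*s - 3) sin(2*pi*s) is -s*cos(2*pi*s)/pi + sin(2*pi*s)/(2*pi**2) + 3*cos(2*pi*s)/(2*pi); evaluating from -2 to 0: ∫_{-2}^{0} (2*s - 3) sin(2*pi*s) ds = (3/(2*pi)) - (7/(2*pi)) = -2/pi.
Integrating by parts (boundary term plus one more integral), an antiderivative of (3 - s) sin(2*pi*s) is s*cos(2*pi*s)/(2*pi) - sin(2*pi*s)/(4*pi**2) - 3*cos(2*pi*s)/(2*pi); evaluating from 0 to 2: ∫_{0}^{2} (3 - s) sin(2*pi*s) ds = (-1/(2*pi)) - (-3/(2*pi)) = 1/pi.
Summing the pieces and multiplying by (1/2) gives b_4 = -1/(2*pi).

-1/(2*pi)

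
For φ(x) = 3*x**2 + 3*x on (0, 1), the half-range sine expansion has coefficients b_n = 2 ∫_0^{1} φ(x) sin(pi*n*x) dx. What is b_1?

b_1 = 2 ∫_0^{1} (3*x**2 + 3*x) sin(pi*x) dx.
Integrating by parts twice (tabular method), an antiderivative of (3*x**2 + 3*x) sin(pi*x) is -3*x**2*cos(pi*x)/pi + 6*x*sin(pi*x)/pi**2 - 3*x*cos(pi*x)/pi + 3*sin(pi*x)/pi**2 + 6*cos(pi*x)/pi**3; evaluating from 0 to 1: ∫_{0}^{1} (3*x**2 + 3*x) sin(pi*x) dx = (-6/pi**3 + 6/pi) - (6/pi**3) = -12/pi**3 + 6/pi.
Hence b_1 = 2·(-12/pi**3 + 6/pi) = -24/pi**3 + 12/pi.

-24/pi**3 + 12/pi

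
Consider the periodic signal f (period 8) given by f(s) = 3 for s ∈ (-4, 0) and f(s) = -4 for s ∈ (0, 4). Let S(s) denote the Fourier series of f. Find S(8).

s = 8 differs from s = 0 by 1 full period(s), and the series is 8-periodic.
At s = 0 the one-sided limits are f(0^-) = 3 and f(0^+) = -4.
By Dirichlet's theorem the series converges to their average, [(3) + (-4)]/2 = -1/2.

-1/2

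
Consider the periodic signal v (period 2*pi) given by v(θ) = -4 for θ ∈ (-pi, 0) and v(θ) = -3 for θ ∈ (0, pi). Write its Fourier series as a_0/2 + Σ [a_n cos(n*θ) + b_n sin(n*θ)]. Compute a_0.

-7

a_0 = 1/pi ∫_{-pi}^{pi} v(θ) dθ = 1/pi · (-7*pi) = -7.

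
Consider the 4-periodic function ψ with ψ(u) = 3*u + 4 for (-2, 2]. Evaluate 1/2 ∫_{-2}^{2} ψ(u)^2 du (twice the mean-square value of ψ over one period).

56

1/2 ∫_{-2}^{2} ψ(u)^2 du = 1/2 · (112) = 56.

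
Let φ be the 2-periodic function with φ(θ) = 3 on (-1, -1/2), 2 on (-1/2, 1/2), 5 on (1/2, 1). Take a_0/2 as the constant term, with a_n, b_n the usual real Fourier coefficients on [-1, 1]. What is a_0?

6

a_0 = ∫_{-1}^{1} φ(θ) dθ = 6.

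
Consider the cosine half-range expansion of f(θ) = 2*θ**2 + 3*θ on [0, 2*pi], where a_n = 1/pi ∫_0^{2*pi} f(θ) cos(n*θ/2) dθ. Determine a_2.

8

a_2 = 1/pi ∫_0^{2*pi} (2*θ**2 + 3*θ) cos(θ) dθ.
Integrating by parts twice (tabular method), an antiderivative of (2*θ**2 + 3*θ) cos(θ) is 2*θ**2*sin(θ) + 3*θ*sin(θ) + 4*θ*cos(θ) - 4*sin(θ) + 3*cos(θ); evaluating from 0 to 2*pi: ∫_{0}^{2*pi} (2*θ**2 + 3*θ) cos(θ) dθ = (3 + 8*pi) - (3) = 8*pi.
Hence a_2 = (1/pi)·(8*pi) = 8.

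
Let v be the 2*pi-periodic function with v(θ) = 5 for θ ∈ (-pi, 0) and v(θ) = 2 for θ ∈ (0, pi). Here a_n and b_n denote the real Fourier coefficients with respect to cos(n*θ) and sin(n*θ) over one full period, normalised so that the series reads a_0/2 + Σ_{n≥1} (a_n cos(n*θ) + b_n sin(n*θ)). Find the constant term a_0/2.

7/2

a_0 = 1/pi ∫_{-pi}^{pi} v(θ) dθ = 1/pi · (7*pi) = 7.
So the constant term a_0/2 = 7/2.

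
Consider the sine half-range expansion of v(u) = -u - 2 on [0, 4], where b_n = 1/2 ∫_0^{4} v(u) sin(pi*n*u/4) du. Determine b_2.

b_2 = 1/2 ∫_0^{4} (-u - 2) sin(pi*u/2) du.
Integrating by parts (boundary term plus one more integral), an antiderivative of (-u - 2) sin(pi*u/2) is 2*u*cos(pi*u/2)/pi - 4*sin(pi*u/2)/pi**2 + 4*cos(pi*u/2)/pi; evaluating from 0 to 4: ∫_{0}^{4} (-u - 2) sin(pi*u/2) du = (12/pi) - (4/pi) = 8/pi.
Hence b_2 = (1/2)·(8/pi) = 4/pi.

4/pi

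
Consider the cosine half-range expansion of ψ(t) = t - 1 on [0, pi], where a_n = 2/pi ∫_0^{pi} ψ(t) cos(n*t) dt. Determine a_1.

-4/pi

a_1 = 2/pi ∫_0^{pi} (t - 1) cos(t) dt.
Integrating by parts (boundary term plus one more integral), an antiderivative of (t - 1) cos(t) is t*sin(t) - sin(t) + cos(t); evaluating from 0 to pi: ∫_{0}^{pi} (t - 1) cos(t) dt = (-1) - (1) = -2.
Hence a_1 = (2/pi)·(-2) = -4/pi.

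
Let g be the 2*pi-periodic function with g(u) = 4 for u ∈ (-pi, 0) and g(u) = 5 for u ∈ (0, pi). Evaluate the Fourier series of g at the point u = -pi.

9/2

At u = -pi the one-sided limits are g(-pi^-) = 5 and g(-pi^+) = 4.
By Dirichlet's theorem the series converges to their average, [(5) + (4)]/2 = 9/2.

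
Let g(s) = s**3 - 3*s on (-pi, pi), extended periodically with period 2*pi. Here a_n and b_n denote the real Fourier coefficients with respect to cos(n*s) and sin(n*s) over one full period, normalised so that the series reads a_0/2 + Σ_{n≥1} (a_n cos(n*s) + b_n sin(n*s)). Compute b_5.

b_5 = 1/pi ∫_{-pi}^{pi} g(s) sin(5*s) ds.
g is odd and sin(5*s) is odd, so the integrand is even and b_5 = 2/pi ∫_0^{pi} g(s) sin(5*s) ds.
Integrating by parts three times (tabular method), an antiderivative of (s**3 - 3*s) sin(5*s) is -s**3*cos(5*s)/5 + 3*s**2*sin(5*s)/25 + 81*s*cos(5*s)/125 - 81*sin(5*s)/625; evaluating from 0 to pi: ∫_{0}^{pi} (s**3 - 3*s) sin(5*s) ds = (pi*(-81 + 25*pi**2)/125) - (0) = pi*(-81 + 25*pi**2)/125.
Hence b_5 = (2/pi)·(pi*(-81 + 25*pi**2)/125) = -162/125 + 2*pi**2/5.

-162/125 + 2*pi**2/5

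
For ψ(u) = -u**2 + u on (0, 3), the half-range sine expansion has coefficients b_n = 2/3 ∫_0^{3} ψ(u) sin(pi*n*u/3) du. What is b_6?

2/pi

b_6 = 2/3 ∫_0^{3} (-u**2 + u) sin(2*pi*u) du.
Integrating by parts twice (tabular method), an antiderivative of (-u**2 + u) sin(2*pi*u) is u**2*cos(2*pi*u)/(2*pi) - u*sin(2*pi*u)/(2*pi**2) - u*cos(2*pi*u)/(2*pi) + sin(2*pi*u)/(4*pi**2) - cos(2*pi*u)/(4*pi**3); evaluating from 0 to 3: ∫_{0}^{3} (-u**2 + u) sin(2*pi*u) du = (-1/(4*pi**3) + 3/pi) - (-1/(4*pi**3)) = 3/pi.
Hence b_6 = (2/3)·(3/pi) = 2/pi.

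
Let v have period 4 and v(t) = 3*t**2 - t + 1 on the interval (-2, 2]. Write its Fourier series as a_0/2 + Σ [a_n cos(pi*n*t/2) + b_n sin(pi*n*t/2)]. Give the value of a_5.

-48/(25*pi**2)

a_5 = 1/2 ∫_{-2}^{2} v(t) cos(5*pi*t/2) dt.
Integrating by parts twice (tabular method), an antiderivative of (3*t**2 - t + 1) cos(5*pi*t/2) is 6*t**2*sin(5*pi*t/2)/(5*pi) - 2*t*sin(5*pi*t/2)/(5*pi) + 24*t*cos(5*pi*t/2)/(25*pi**2) - 48*sin(5*pi*t/2)/(125*pi**3) + 2*sin(5*pi*t/2)/(5*pi) - 4*cos(5*pi*t/2)/(25*pi**2); evaluating from -2 to 2: ∫_{-2}^{2} (3*t**2 - t + 1) cos(5*pi*t/2) dt = (-44/(25*pi**2)) - (52/(25*pi**2)) = -96/(25*pi**2).
Hence a_5 = (1/2)·(-96/(25*pi**2)) = -48/(25*pi**2).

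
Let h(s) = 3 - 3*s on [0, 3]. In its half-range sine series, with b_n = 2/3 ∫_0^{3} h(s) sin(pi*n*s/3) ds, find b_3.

b_3 = 2/3 ∫_0^{3} (3 - 3*s) sin(pi*s) ds.
Integrating by parts (boundary term plus one more integral), an antiderivative of (3 - 3*s) sin(pi*s) is 3*s*cos(pi*s)/pi - 3*sin(pi*s)/pi**2 - 3*cos(pi*s)/pi; evaluating from 0 to 3: ∫_{0}^{3} (3 - 3*s) sin(pi*s) ds = (-6/pi) - (-3/pi) = -3/pi.
Hence b_3 = (2/3)·(-3/pi) = -2/pi.

-2/pi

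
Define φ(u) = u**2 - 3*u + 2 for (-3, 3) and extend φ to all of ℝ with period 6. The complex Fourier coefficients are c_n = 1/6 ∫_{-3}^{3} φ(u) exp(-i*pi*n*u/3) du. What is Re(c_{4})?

9/(8*pi**2)

Since φ is real-valued, Re(c_{4}) = 1/6 ∫_{-3}^{3} φ(u) cos(4*pi*u/3) du = a_{4}/2.
Integrating by parts twice (tabular method), an antiderivative of (u**2 - 3*u + 2) cos(4*pi*u/3) is 3*u**2*sin(4*pi*u/3)/(4*pi) - 9*u*sin(4*pi*u/3)/(4*pi) + 9*u*cos(4*pi*u/3)/(8*pi**2) - 27*sin(4*pi*u/3)/(32*pi**3) + 3*sin(4*pi*u/3)/(2*pi) - 27*cos(4*pi*u/3)/(16*pi**2); evaluating from -3 to 3: ∫_{-3}^{3} (u**2 - 3*u + 2) cos(4*pi*u/3) du = (27/(16*pi**2)) - (-81/(16*pi**2)) = 27/(4*pi**2).
Hence Re(c_{4}) = (1/6)·(27/(4*pi**2)) = 9/(8*pi**2).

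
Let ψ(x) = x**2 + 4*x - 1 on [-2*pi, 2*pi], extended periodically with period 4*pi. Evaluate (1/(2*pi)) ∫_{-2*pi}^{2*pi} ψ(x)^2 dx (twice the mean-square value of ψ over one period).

(1/(2*pi)) ∫_{-2*pi}^{2*pi} ψ(x)^2 dx = (1/(2*pi)) · (4*pi*(15 + 280*pi**2 + 48*pi**4)/15) = 2 + 112*pi**2/3 + 32*pi**4/5.

2 + 112*pi**2/3 + 32*pi**4/5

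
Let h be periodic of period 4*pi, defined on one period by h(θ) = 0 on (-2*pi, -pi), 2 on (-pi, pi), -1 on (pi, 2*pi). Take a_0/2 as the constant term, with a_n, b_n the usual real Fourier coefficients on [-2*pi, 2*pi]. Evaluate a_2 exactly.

0

a_2 = (1/(2*pi)) ∫_{-2*pi}^{2*pi} h(θ) cos(θ) dθ.
Split the integral at the breakpoints.
∫_{-2*pi}^{-pi} (0) cos(θ) dθ = 0.
Directly, an antiderivative of (2) cos(θ) is 2*sin(θ); evaluating from -pi to pi: ∫_{-pi}^{pi} (2) cos(θ) dθ = (0) - (0) = 0.
Directly, an antiderivative of (-1) cos(θ) is -sin(θ); evaluating from pi to 2*pi: ∫_{pi}^{2*pi} (-1) cos(θ) dθ = (0) - (0) = 0.
Summing the pieces and multiplying by (1/(2*pi)) gives a_2 = 0.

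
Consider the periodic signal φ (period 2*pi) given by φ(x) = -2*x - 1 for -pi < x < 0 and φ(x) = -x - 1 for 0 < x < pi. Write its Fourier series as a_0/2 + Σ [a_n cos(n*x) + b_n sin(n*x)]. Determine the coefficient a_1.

a_1 = 1/pi ∫_{-pi}^{pi} φ(x) cos(x) dx.
Split the integral at the breakpoints.
Integrating by parts (boundary term plus one more integral), an antiderivative of (-2*x - 1) cos(x) is -2*x*sin(x) - sin(x) - 2*cos(x); evaluating from -pi to 0: ∫_{-pi}^{0} (-2*x - 1) cos(x) dx = (-2) - (2) = -4.
Integrating by parts (boundary term plus one more integral), an antiderivative of (-x - 1) cos(x) is -x*sin(x) - sin(x) - cos(x); evaluating from 0 to pi: ∫_{0}^{pi} (-x - 1) cos(x) dx = (1) - (-1) = 2.
Summing the pieces and multiplying by (1/pi) gives a_1 = -2/pi.

-2/pi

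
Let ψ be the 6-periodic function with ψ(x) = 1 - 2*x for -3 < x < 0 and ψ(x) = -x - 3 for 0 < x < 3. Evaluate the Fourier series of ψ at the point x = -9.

1/2

x = -9 differs from x = -3 by -1 full period(s), and the series is 6-periodic.
At x = -3 the one-sided limits are ψ(-3^-) = -6 and ψ(-3^+) = 7.
By Dirichlet's theorem the series converges to their average, [(-6) + (7)]/2 = 1/2.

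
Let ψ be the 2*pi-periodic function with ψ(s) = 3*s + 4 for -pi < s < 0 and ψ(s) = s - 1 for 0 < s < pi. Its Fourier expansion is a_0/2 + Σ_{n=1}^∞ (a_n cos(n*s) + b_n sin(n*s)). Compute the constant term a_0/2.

a_0 = 1/pi ∫_{-pi}^{pi} ψ(s) ds = 1/pi · (pi*(3 - pi)) = 3 - pi.
So the constant term a_0/2 = 3/2 - pi/2.

3/2 - pi/2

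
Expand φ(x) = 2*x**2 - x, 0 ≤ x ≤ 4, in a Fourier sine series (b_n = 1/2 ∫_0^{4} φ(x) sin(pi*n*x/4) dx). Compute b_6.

-28/(3*pi)

b_6 = 1/2 ∫_0^{4} (2*x**2 - x) sin(3*pi*x/2) dx.
Integrating by parts twice (tabular method), an antiderivative of (2*x**2 - x) sin(3*pi*x/2) is -4*x**2*cos(3*pi*x/2)/(3*pi) + 16*x*sin(3*pi*x/2)/(9*pi**2) + 2*x*cos(3*pi*x/2)/(3*pi) - 4*sin(3*pi*x/2)/(9*pi**2) + 32*cos(3*pi*x/2)/(27*pi**3); evaluating from 0 to 4: ∫_{0}^{4} (2*x**2 - x) sin(3*pi*x/2) dx = (8*(4 - 63*pi**2)/(27*pi**3)) - (32/(27*pi**3)) = -56/(3*pi).
Hence b_6 = (1/2)·(-56/(3*pi)) = -28/(3*pi).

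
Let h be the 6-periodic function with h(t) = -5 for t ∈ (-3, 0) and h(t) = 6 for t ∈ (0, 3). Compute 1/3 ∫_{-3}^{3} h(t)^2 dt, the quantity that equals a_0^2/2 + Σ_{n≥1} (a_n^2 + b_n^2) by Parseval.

61

1/3 ∫_{-3}^{3} h(t)^2 dt = 1/3 · (183) = 61.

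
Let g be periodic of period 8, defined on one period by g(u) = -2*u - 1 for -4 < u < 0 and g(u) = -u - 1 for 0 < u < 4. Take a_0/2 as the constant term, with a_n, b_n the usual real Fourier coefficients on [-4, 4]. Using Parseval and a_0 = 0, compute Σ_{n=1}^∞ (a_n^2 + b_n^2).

Parseval: a_0^2/2 + Σ_{n≥1} (a_n^2+b_n^2) = 1/4 ∫_{-4}^{4} g(u)^2 du = 74/3.
Subtract a_0^2/2 = 0: Σ (a_n^2+b_n^2) = 74/3.

74/3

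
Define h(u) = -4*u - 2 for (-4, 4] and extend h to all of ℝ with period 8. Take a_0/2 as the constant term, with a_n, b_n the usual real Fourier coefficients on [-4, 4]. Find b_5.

-32/(5*pi)

b_5 = 1/4 ∫_{-4}^{4} h(u) sin(5*pi*u/4) du.
Integrating by parts (boundary term plus one more integral), an antiderivative of (-4*u - 2) sin(5*pi*u/4) is 16*u*cos(5*pi*u/4)/(5*pi) - 64*sin(5*pi*u/4)/(25*pi**2) + 8*cos(5*pi*u/4)/(5*pi); evaluating from -4 to 4: ∫_{-4}^{4} (-4*u - 2) sin(5*pi*u/4) du = (-72/(5*pi)) - (56/(5*pi)) = -128/(5*pi).
Hence b_5 = (1/4)·(-128/(5*pi)) = -32/(5*pi).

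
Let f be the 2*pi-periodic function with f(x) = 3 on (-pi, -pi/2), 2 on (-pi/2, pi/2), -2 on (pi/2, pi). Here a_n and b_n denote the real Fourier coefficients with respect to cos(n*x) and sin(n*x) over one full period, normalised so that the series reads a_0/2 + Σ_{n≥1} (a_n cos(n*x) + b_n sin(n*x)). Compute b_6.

5/(3*pi)

b_6 = 1/pi ∫_{-pi}^{pi} f(x) sin(6*x) dx.
Split the integral at the breakpoints.
Directly, an antiderivative of (3) sin(6*x) is -cos(6*x)/2; evaluating from -pi to -pi/2: ∫_{-pi}^{-pi/2} (3) sin(6*x) dx = (1/2) - (-1/2) = 1.
Directly, an antiderivative of (2) sin(6*x) is -cos(6*x)/3; evaluating from -pi/2 to pi/2: ∫_{-pi/2}^{pi/2} (2) sin(6*x) dx = (1/3) - (1/3) = 0.
Directly, an antiderivative of (-2) sin(6*x) is cos(6*x)/3; evaluating from pi/2 to pi: ∫_{pi/2}^{pi} (-2) sin(6*x) dx = (1/3) - (-1/3) = 2/3.
Summing the pieces and multiplying by (1/pi) gives b_6 = 5/(3*pi).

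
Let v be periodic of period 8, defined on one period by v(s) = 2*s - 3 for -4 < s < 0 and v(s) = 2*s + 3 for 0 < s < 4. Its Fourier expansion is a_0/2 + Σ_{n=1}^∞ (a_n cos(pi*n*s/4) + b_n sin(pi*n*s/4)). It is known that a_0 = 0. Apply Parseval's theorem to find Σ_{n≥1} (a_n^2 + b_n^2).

326/3

Parseval: a_0^2/2 + Σ_{n≥1} (a_n^2+b_n^2) = 1/4 ∫_{-4}^{4} v(s)^2 ds = 326/3.
Subtract a_0^2/2 = 0: Σ (a_n^2+b_n^2) = 326/3.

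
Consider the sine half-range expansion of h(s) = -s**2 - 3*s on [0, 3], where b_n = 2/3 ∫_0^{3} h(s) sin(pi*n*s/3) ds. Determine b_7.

36*(2 - 49*pi**2)/(343*pi**3)

b_7 = 2/3 ∫_0^{3} (-s**2 - 3*s) sin(7*pi*s/3) ds.
Integrating by parts twice (tabular method), an antiderivative of (-s**2 - 3*s) sin(7*pi*s/3) is 3*s**2*cos(7*pi*s/3)/(7*pi) - 18*s*sin(7*pi*s/3)/(49*pi**2) + 9*s*cos(7*pi*s/3)/(7*pi) - 27*sin(7*pi*s/3)/(49*pi**2) - 54*cos(7*pi*s/3)/(343*pi**3); evaluating from 0 to 3: ∫_{0}^{3} (-s**2 - 3*s) sin(7*pi*s/3) ds = (54*(1 - 49*pi**2)/(343*pi**3)) - (-54/(343*pi**3)) = 54*(2 - 49*pi**2)/(343*pi**3).
Hence b_7 = (2/3)·(54*(2 - 49*pi**2)/(343*pi**3)) = 36*(2 - 49*pi**2)/(343*pi**3).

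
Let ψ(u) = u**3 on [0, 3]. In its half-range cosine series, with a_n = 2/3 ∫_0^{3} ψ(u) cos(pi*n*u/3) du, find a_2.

a_2 = 2/3 ∫_0^{3} (u**3) cos(2*pi*u/3) du.
Integrating by parts three times (tabular method), an antiderivative of (u**3) cos(2*pi*u/3) is 3*u**3*sin(2*pi*u/3)/(2*pi) + 27*u**2*cos(2*pi*u/3)/(4*pi**2) - 81*u*sin(2*pi*u/3)/(4*pi**3) - 243*cos(2*pi*u/3)/(8*pi**4); evaluating from 0 to 3: ∫_{0}^{3} (u**3) cos(2*pi*u/3) du = (243*(-1 + 2*pi**2)/(8*pi**4)) - (-243/(8*pi**4)) = 243/(4*pi**2).
Hence a_2 = (2/3)·(243/(4*pi**2)) = 81/(2*pi**2).

81/(2*pi**2)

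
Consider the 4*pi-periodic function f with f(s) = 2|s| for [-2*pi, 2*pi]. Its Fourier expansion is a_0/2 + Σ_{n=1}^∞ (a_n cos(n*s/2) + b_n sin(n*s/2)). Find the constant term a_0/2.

2*pi

a_0 = (1/(2*pi)) ∫_{-2*pi}^{2*pi} f(s) ds = (1/(2*pi)) · (8*pi**2) = 4*pi.
So the constant term a_0/2 = 2*pi.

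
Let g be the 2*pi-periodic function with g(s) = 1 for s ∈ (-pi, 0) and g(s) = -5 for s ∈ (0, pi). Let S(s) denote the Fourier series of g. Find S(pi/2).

-5

g is continuous at s = pi/2 with value -5, so the series converges to -5 there.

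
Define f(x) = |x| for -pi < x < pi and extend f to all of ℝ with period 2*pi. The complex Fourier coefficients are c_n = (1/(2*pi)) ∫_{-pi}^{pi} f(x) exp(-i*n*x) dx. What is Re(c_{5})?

Since f is real-valued, Re(c_{5}) = (1/(2*pi)) ∫_{-pi}^{pi} f(x) cos(5*x) dx = a_{5}/2.
f is even and cos(5*x) is even, so the integrand is even: ∫_{-pi}^{pi} f(x) cos(5*x) dx = 2∫_0^{pi} f(x) cos(5*x) dx.
Integrating by parts (boundary term plus one more integral), an antiderivative of (x) cos(5*x) is x*sin(5*x)/5 + cos(5*x)/25; evaluating from 0 to pi: ∫_{0}^{pi} (x) cos(5*x) dx = (-1/25) - (1/25) = -2/25.
So ∫_{-pi}^{pi} f(x) cos(5*x) dx = -4/25.
Hence Re(c_{5}) = (1/(2*pi))·(-4/25) = -2/(25*pi).

-2/(25*pi)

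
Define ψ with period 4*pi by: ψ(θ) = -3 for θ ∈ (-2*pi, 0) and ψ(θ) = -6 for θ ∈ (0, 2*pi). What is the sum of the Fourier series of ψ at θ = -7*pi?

θ = -7*pi differs from θ = pi by -2 full period(s), and the series is 4*pi-periodic.
ψ is continuous at θ = pi with value -6, so the series converges to -6 there.

-6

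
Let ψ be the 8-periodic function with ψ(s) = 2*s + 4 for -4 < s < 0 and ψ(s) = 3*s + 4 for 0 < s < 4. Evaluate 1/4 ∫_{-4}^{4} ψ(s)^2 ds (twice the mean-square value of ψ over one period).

352/3

1/4 ∫_{-4}^{4} ψ(s)^2 ds = 1/4 · (1408/3) = 352/3.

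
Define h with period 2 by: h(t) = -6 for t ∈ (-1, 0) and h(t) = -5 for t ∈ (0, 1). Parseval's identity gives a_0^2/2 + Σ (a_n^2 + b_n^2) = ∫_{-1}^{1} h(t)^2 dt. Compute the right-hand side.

61

∫_{-1}^{1} h(t)^2 dt = 61.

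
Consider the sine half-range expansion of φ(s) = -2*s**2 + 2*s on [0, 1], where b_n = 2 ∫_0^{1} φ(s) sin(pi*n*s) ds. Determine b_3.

b_3 = 2 ∫_0^{1} (-2*s**2 + 2*s) sin(3*pi*s) ds.
Integrating by parts twice (tabular method), an antiderivative of (-2*s**2 + 2*s) sin(3*pi*s) is 2*s**2*cos(3*pi*s)/(3*pi) - 4*s*sin(3*pi*s)/(9*pi**2) - 2*s*cos(3*pi*s)/(3*pi) + 2*sin(3*pi*s)/(9*pi**2) - 4*cos(3*pi*s)/(27*pi**3); evaluating from 0 to 1: ∫_{0}^{1} (-2*s**2 + 2*s) sin(3*pi*s) ds = (4/(27*pi**3)) - (-4/(27*pi**3)) = 8/(27*pi**3).
Hence b_3 = 2·(8/(27*pi**3)) = 16/(27*pi**3).

16/(27*pi**3)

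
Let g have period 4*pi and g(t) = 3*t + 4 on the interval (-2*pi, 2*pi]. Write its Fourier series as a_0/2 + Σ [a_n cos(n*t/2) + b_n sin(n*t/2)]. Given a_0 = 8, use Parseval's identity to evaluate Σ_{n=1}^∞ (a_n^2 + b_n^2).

Parseval: a_0^2/2 + Σ_{n≥1} (a_n^2+b_n^2) = (1/(2*pi)) ∫_{-2*pi}^{2*pi} g(t)^2 dt = 32 + 24*pi**2.
Subtract a_0^2/2 = 32: Σ (a_n^2+b_n^2) = 24*pi**2.

24*pi**2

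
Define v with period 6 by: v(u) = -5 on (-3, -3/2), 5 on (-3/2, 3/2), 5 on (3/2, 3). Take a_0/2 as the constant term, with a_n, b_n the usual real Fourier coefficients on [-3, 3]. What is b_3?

b_3 = 1/3 ∫_{-3}^{3} v(u) sin(pi*u) du.
Split the integral at the breakpoints.
Directly, an antiderivative of (-5) sin(pi*u) is 5*cos(pi*u)/pi; evaluating from -3 to -3/2: ∫_{-3}^{-3/2} (-5) sin(pi*u) du = (0) - (-5/pi) = 5/pi.
Directly, an antiderivative of (5) sin(pi*u) is -5*cos(pi*u)/pi; evaluating from -3/2 to 3/2: ∫_{-3/2}^{3/2} (5) sin(pi*u) du = (0) - (0) = 0.
Directly, an antiderivative of (5) sin(pi*u) is -5*cos(pi*u)/pi; evaluating from 3/2 to 3: ∫_{3/2}^{3} (5) sin(pi*u) du = (5/pi) - (0) = 5/pi.
Summing the pieces and multiplying by (1/3) gives b_3 = 10/(3*pi).

10/(3*pi)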